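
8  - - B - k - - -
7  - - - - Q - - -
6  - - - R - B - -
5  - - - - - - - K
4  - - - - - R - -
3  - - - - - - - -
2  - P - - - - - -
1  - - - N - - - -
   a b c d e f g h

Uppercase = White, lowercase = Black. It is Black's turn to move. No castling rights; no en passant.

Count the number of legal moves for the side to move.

0

Black to move; king on e8.
In check: yes, from the white queen on e7.
Legal moves: none.
Count: 0.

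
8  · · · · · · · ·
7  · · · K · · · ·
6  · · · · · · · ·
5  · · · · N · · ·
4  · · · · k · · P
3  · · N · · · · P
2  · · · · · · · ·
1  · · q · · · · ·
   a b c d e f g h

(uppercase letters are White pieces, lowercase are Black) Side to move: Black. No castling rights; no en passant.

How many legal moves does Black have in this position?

Black to move; king on e4.
In check: yes, from the white knight on c3.
Legal moves: Kf5, Kxe5, Kf4, Kd4, Ke3, Qxc3.
Count: 6.

6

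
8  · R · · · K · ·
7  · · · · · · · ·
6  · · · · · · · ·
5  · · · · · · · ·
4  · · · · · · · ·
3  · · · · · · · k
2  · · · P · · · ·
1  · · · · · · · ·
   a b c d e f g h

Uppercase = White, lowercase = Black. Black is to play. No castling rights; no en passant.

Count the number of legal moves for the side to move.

Black to move; king on h3.
In check: no.
Legal moves: Kh4, Kg4, Kg3, Kh2, Kg2.
Count: 5.

5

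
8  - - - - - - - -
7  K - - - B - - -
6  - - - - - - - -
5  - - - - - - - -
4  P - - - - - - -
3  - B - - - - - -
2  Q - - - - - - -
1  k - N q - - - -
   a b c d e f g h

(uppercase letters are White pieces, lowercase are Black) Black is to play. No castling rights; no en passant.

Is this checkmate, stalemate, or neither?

checkmate

Black to move; black king on a1.
In check: yes, from the white queen on a2.
King squares — b1: attacked by Qa2; a2: attacked by Nc1; b2: attacked by Qa2.
Legal moves for Black: none.
In check with no legal moves → checkmate.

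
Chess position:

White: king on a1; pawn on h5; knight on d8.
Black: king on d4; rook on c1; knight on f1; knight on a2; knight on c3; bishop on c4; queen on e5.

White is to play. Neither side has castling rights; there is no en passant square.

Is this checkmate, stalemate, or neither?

White to move; white king on a1.
In check: yes, from the black rook on c1.
King squares — b1: attacked by Rc1; a2: attacked by Nc3; b2: available.
Legal moves for White: Kb2.
White is in check but has 1 legal move → neither.

neither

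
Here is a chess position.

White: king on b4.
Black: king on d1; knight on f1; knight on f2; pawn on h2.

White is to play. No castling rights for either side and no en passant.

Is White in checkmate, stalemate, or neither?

neither

White to move; white king on b4.
In check: no.
Legal moves for White: Kc5, Kb5, Ka5, Kc4, Ka4, Kc3, Kb3, Ka3.
White has 8 legal moves and is not in check → neither.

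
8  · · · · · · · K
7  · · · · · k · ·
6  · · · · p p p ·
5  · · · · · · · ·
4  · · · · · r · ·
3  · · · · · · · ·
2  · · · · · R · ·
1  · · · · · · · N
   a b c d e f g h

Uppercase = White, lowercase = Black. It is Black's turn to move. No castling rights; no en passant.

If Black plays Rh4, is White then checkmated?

After Rh4: white king on h8; in check: yes, from the black rook on h4.
King squares — g7: attacked by Kf7; h7: attacked by Rh4; g8: attacked by Kf7.
White has no legal moves → checkmate.

yes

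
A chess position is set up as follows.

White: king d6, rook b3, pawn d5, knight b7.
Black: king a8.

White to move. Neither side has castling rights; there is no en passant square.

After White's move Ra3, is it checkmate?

no

After Ra3: black king on a8; in check: yes, from the white rook on a3.
Black has 2 legal replies: Kb8, Kxb7.
In check but a legal move exists → not checkmate.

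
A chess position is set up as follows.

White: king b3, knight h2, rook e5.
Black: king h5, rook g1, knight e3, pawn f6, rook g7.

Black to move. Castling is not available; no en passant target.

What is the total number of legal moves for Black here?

Black to move; king on h5.
In check: yes, from the white rook on e5.
Legal moves: Kh6, Kg6, Kh4, R7g5, Nf5, R1g5, fxe5, f5.
Count: 8.

8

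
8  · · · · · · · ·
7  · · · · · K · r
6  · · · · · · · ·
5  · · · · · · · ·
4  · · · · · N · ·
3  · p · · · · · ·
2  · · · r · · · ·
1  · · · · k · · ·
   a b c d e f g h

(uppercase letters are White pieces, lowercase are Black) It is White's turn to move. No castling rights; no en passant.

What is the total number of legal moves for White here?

6

White to move; king on f7.
In check: yes, from the black rook on h7.
Legal moves: Kg8, Kf8, Ke8, Kg6, Kf6, Ke6.
Count: 6.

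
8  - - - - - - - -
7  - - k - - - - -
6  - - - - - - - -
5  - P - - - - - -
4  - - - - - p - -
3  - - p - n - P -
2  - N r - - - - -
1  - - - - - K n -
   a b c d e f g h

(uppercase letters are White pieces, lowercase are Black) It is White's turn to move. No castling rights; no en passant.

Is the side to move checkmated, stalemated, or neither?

neither

White to move; white king on f1.
In check: yes, from the black knight on e3.
King squares — e1: available; g1: available; e2: attacked by Ng1; f2: attacked by Rc2; g2: attacked by Rc2.
Legal moves for White: Kxg1, Ke1.
White is in check but has 2 legal moves → neither.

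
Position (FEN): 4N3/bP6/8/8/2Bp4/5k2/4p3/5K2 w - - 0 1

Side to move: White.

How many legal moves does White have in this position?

White to move; king on f1.
In check: yes, from the black pawn on e2.
Legal moves: Kg1, Ke1, Bxe2+.
Count: 3.

3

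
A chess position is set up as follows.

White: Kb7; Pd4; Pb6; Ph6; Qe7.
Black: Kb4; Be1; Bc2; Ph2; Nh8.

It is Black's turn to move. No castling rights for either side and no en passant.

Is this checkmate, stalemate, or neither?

neither

Black to move; black king on b4.
In check: yes, from the white queen on e7.
Legal moves for Black: Kb5, Ka5, Kc4, Ka4, Kc3, Kb3.
Black is in check but has 6 legal moves → neither.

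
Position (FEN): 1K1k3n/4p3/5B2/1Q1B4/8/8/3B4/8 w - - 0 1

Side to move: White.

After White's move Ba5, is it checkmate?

yes

After Ba5: black king on d8; in check: yes, from the white bishop on a5.
King squares — c7: attacked by Ba5; d7: attacked by Qb5; e7: own pawn; c8: attacked by Kb8; e8: attacked by Qb5.
Black has no legal moves → checkmate.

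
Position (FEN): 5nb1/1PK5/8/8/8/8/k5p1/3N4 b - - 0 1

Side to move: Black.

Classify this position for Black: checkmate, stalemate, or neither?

neither

Black to move; black king on a2.
In check: no.
Legal moves for Black: Bh7, Bf7, Be6, Bd5, Bc4, Bb3, Nh7, Nd7, Ng6, Ne6+, Kb3, Ka3, Kb1, Ka1, g1=Q, g1=R, g1=B, g1=N.
Black has 18 legal moves and is not in check → neither.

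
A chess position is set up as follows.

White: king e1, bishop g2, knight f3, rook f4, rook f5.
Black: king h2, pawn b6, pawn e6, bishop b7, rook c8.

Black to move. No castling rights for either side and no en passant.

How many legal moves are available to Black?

3

Black to move; king on h2.
In check: yes, from the white knight on f3.
Legal moves: Kg3, Kxg2, Bxf3.
Count: 3.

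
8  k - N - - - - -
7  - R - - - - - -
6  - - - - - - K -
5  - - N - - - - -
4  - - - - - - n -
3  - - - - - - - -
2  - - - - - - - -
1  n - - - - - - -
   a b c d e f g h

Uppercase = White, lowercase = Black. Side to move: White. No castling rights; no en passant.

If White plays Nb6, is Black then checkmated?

After Nb6: black king on a8; in check: yes, from the white knight on b6.
King squares — a7: attacked by Rb7; b7: attacked by Nc5; b8: attacked by Rb7.
Black has no legal moves → checkmate.

yes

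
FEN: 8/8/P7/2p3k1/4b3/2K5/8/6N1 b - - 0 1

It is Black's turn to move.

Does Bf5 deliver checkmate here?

no

After Bf5: white king on c3; in check: no.
White is not in check, so this cannot be checkmate.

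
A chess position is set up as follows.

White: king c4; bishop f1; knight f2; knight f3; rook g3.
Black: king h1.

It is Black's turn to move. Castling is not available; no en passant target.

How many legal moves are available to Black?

Black to move; king on h1.
In check: yes, from the white knight on f2.
Legal moves: none.
Count: 0.

0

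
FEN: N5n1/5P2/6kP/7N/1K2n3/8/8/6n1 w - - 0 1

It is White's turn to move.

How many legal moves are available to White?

21

White to move; king on b4.
In check: no.
Legal moves: Nc7, Nb6, Ng7, Nf6, Nf4+, Ng3, Kb5, Ka5, Kc4, Ka4, Kb3, Ka3, fxg8=Q+, fxg8=R+, fxg8=B, fxg8=N, f8=Q, f8=R, f8=B, f8=N+, h7.
Count: 21.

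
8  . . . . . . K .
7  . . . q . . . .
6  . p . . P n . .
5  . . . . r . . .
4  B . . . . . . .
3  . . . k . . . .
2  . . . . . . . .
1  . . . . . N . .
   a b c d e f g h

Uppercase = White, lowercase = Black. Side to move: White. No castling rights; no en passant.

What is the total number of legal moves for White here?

2

White to move; king on g8.
In check: yes, from the black knight on f6.
Legal moves: Kh8, Kf8.
Count: 2.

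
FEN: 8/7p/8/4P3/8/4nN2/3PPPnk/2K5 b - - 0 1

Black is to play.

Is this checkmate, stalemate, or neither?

neither

Black to move; black king on h2.
In check: yes, from the white knight on f3.
Legal moves for Black: Kh3, Kh1.
Black is in check but has 2 legal moves → neither.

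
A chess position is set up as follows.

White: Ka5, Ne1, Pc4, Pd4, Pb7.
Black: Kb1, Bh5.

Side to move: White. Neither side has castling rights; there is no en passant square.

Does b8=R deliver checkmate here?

After b8=R: black king on b1; in check: yes, from the white rook on b8.
Black has 3 legal replies: Ka2, Kc1, Ka1.
In check but a legal move exists → not checkmate.

no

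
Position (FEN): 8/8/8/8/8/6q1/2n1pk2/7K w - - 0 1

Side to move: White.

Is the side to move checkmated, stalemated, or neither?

White to move; white king on h1.
In check: no.
King squares — g1: attacked by Kf2; g2: attacked by Kf2; h2: attacked by Qg3.
Legal moves for White: none.
Not in check and no legal moves → stalemate.

stalemate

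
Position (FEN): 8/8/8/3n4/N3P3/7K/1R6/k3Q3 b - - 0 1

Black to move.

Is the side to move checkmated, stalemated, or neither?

Black to move; black king on a1.
In check: yes, from the white queen on e1.
King squares — b1: attacked by Qe1; a2: attacked by Rb2; b2: attacked by Na4.
Legal moves for Black: none.
In check with no legal moves → checkmate.

checkmate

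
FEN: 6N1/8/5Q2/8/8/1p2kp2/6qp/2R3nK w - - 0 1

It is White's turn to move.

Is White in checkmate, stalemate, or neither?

White to move; white king on h1.
In check: yes, from the black queen on g2.
King squares — g1: attacked by Qg2; g2: attacked by Pf3; h2: attacked by Qg2.
Legal moves for White: none.
In check with no legal moves → checkmate.

checkmate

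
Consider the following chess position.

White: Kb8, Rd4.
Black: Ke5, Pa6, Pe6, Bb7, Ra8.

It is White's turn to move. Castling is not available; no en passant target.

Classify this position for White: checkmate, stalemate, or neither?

White to move; white king on b8.
In check: yes, from the black rook on a8.
Legal moves for White: Kc7, Kxb7.
White is in check but has 2 legal moves → neither.

neither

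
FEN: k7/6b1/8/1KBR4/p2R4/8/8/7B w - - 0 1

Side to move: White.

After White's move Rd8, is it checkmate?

After Rd8: black king on a8; in check: yes, from the white bishop on h1 and the white rook on d8.
King squares — a7: attacked by Bc5; b7: attacked by Bh1; b8: attacked by Rd8.
Black has no legal moves → checkmate.

yes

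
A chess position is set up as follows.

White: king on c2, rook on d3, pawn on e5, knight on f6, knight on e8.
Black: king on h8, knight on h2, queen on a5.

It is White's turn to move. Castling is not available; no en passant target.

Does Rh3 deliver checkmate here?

yes

After Rh3: black king on h8; in check: yes, from the white rook on h3.
King squares — g7: attacked by Ne8; h7: attacked by Rh3; g8: attacked by Nf6.
Black has no legal moves → checkmate.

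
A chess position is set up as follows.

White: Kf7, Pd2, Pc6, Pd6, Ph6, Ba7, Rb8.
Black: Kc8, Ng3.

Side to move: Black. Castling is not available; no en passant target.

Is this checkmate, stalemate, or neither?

checkmate

Black to move; black king on c8.
In check: yes, from the white rook on b8.
King squares — b7: attacked by Pc6; c7: attacked by Pd6; d7: attacked by Pc6; b8: attacked by Ba7; d8: attacked by Rb8.
Legal moves for Black: none.
In check with no legal moves → checkmate.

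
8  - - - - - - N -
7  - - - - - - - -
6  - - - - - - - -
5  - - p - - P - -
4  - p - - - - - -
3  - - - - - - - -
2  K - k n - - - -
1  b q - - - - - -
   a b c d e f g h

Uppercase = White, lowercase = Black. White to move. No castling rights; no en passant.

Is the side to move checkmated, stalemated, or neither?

White to move; white king on a2.
In check: yes, from the black queen on b1.
King squares — a1: attacked by Qb1; b1: attacked by Kc2; b2: attacked by Ba1; a3: attacked by Pb4; b3: attacked by Qb1.
Legal moves for White: none.
In check with no legal moves → checkmate.

checkmate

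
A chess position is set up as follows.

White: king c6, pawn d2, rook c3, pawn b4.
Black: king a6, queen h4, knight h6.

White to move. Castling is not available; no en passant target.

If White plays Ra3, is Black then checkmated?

After Ra3: black king on a6; in check: yes, from the white rook on a3.
King squares — a5: attacked by Ra3; b5: attacked by Kc6; b6: attacked by Kc6; a7: attacked by Ra3; b7: attacked by Kc6.
Black has no legal moves → checkmate.

yes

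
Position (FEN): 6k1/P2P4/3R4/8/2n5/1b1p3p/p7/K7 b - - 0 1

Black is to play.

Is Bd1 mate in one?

After Bd1: white king on a1; in check: no.
White is not in check, so this cannot be checkmate.

no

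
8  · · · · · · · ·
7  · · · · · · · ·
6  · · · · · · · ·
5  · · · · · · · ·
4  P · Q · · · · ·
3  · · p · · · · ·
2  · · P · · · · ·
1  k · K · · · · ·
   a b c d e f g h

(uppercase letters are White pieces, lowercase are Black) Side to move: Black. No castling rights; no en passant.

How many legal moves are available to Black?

Black to move; king on a1.
In check: no.
Legal moves: none.
Count: 0.

0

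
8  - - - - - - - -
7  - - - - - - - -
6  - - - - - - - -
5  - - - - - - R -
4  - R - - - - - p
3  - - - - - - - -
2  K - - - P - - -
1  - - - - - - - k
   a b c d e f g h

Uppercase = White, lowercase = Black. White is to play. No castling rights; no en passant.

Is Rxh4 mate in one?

yes

After Rxh4: black king on h1; in check: yes, from the white rook on h4.
King squares — g1: attacked by Rg5; g2: attacked by Rg5; h2: attacked by Rh4.
Black has no legal moves → checkmate.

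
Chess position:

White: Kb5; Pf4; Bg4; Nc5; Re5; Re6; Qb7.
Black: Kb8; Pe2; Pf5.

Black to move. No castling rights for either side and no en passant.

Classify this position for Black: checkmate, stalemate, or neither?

Black to move; black king on b8.
In check: yes, from the white queen on b7.
King squares — a7: attacked by Qb7; b7: attacked by Nc5; c7: attacked by Qb7; a8: attacked by Qb7; c8: attacked by Qb7.
Legal moves for Black: none.
In check with no legal moves → checkmate.

checkmate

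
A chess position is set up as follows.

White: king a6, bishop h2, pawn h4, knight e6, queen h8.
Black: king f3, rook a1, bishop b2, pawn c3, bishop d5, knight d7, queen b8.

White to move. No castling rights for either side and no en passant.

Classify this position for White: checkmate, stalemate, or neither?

checkmate

White to move; white king on a6.
In check: yes, from the black rook on a1.
King squares — a5: attacked by Ra1; b5: attacked by Qb8; b6: attacked by Nd7; a7: attacked by Ra1; b7: attacked by Bd5.
Legal moves for White: none.
In check with no legal moves → checkmate.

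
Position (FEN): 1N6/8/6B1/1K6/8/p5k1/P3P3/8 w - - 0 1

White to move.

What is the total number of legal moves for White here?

22

White to move; king on b5.
In check: no.
Legal moves: Nd7, Nc6, Na6, Be8, Bh7, Bf7, Bh5, Bf5, Be4, Bd3, Bc2, Bb1, Kc6, Kb6, Ka6, Kc5, Ka5, Kc4, Kb4, Ka4, e3, e4.
Count: 22.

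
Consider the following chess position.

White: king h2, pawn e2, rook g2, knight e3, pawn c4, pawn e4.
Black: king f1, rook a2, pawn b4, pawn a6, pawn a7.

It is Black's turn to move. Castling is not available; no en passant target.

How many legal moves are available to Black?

1

Black to move; king on f1.
In check: yes, from the white knight on e3.
Legal moves: Ke1.
Count: 1.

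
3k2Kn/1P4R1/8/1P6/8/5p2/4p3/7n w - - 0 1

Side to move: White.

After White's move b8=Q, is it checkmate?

yes

After b8=Q: black king on d8; in check: yes, from the white queen on b8.
King squares — c7: attacked by Rg7; d7: attacked by Rg7; e7: attacked by Rg7; c8: attacked by Qb8; e8: attacked by Qb8.
Black has no legal moves → checkmate.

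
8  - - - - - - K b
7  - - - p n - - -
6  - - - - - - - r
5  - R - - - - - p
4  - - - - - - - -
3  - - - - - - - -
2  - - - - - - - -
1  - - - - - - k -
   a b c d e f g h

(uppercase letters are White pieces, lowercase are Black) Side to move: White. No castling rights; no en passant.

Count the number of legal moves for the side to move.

2

White to move; king on g8.
In check: yes, from the black knight on e7.
Legal moves: Kf8, Kf7.
Count: 2.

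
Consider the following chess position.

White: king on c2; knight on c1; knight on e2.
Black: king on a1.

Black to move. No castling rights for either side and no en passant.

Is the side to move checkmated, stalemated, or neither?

stalemate

Black to move; black king on a1.
In check: no.
King squares — b1: attacked by Kc2; a2: attacked by Nc1; b2: attacked by Kc2.
Legal moves for Black: none.
Not in check and no legal moves → stalemate.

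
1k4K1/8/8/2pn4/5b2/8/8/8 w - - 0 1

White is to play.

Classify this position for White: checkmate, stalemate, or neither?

White to move; white king on g8.
In check: no.
Legal moves for White: Kh8, Kf8, Kh7, Kg7, Kf7.
White has 5 legal moves and is not in check → neither.

neither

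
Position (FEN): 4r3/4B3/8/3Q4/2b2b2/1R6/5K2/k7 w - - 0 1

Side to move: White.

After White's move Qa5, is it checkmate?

After Qa5: black king on a1; in check: yes, from the white queen on a5.
King squares — b1: attacked by Rb3; a2: attacked by Qa5; b2: attacked by Rb3.
Black has no legal moves → checkmate.

yes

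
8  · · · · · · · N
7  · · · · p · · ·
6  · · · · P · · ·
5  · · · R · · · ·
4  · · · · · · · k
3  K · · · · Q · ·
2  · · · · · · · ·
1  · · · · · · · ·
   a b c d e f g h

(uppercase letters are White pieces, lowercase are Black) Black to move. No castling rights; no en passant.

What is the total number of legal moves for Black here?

0

Black to move; king on h4.
In check: no.
Legal moves: none.
Count: 0.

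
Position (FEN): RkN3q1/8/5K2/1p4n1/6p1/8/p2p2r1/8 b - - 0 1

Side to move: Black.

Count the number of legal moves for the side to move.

Black to move; king on b8.
In check: yes, from the white rook on a8.
Legal moves: Kxa8, Kc7, Kb7.
Count: 3.

3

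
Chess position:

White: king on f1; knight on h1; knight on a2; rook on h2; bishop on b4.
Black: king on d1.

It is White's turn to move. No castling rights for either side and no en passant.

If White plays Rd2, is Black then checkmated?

yes

After Rd2: black king on d1; in check: yes, from the white rook on d2.
King squares — c1: attacked by Na2; e1: attacked by Kf1; c2: attacked by Rd2; d2: attacked by Bb4; e2: attacked by Kf1.
Black has no legal moves → checkmate.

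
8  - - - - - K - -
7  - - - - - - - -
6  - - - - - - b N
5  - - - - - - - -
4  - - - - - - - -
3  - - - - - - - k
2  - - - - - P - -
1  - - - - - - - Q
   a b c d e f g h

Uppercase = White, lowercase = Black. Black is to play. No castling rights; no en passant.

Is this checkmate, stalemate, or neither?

Black to move; black king on h3.
In check: yes, from the white queen on h1.
King squares — g2: attacked by Qh1; h2: attacked by Qh1; g3: attacked by Pf2; g4: attacked by Nh6; h4: attacked by Qh1.
Legal moves for Black: none.
In check with no legal moves → checkmate.

checkmate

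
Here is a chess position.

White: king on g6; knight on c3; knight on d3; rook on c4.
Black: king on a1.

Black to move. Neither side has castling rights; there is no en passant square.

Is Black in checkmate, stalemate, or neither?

stalemate

Black to move; black king on a1.
In check: no.
King squares — b1: attacked by Nc3; a2: attacked by Nc3; b2: attacked by Nd3.
Legal moves for Black: none.
Not in check and no legal moves → stalemate.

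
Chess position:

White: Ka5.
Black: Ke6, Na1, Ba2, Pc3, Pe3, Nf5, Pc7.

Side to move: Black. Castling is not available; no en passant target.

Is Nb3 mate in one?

no

After Nb3: white king on a5; in check: yes, from the black knight on b3.
White has 4 legal replies: Ka6, Kb5, Kb4, Ka4.
In check but a legal move exists → not checkmate.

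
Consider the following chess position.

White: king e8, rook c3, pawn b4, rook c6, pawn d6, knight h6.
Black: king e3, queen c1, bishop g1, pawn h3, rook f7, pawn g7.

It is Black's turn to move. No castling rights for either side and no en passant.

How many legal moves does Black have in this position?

7

Black to move; king on e3.
In check: yes, from the white rook on c3.
Legal moves: Kf4, Ke4, Kd4, Kf2, Ke2, Kd2, Qxc3.
Count: 7.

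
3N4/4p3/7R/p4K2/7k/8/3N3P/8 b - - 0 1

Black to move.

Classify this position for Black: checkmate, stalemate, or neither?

checkmate

Black to move; black king on h4.
In check: yes, from the white rook on h6.
King squares — g3: attacked by Ph2; h3: attacked by Rh6; g4: attacked by Kf5; g5: attacked by Kf5; h5: attacked by Rh6.
Legal moves for Black: none.
In check with no legal moves → checkmate.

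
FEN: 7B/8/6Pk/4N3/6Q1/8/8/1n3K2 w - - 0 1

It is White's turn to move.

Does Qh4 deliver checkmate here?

After Qh4: black king on h6; in check: yes, from the white queen on h4.
King squares — g5: attacked by Qh4; h5: attacked by Qh4; g6: attacked by Ne5; g7: attacked by Bh8; h7: attacked by Qh4.
Black has no legal moves → checkmate.

yes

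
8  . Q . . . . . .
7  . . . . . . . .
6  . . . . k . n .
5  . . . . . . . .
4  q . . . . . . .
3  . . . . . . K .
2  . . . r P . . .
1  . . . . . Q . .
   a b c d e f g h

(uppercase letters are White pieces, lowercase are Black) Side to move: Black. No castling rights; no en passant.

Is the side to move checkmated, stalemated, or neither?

neither

Black to move; black king on e6.
In check: no.
Legal moves for Black include: Nh8, Nf8, Ne7, Ne5, Nh4, Nf4, Ke7, Kd7, Kd5, Qe8, Qa8, Qd7, Qa7, Qc6, Qa6, Qb5, Qa5, Qh4+, ... (list truncated; more exist).
Black has legal moves and is not in check → neither.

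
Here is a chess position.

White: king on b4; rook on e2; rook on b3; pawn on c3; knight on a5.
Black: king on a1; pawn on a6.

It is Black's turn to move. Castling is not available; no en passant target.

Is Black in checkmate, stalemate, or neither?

Black to move; black king on a1.
In check: no.
King squares — b1: attacked by Rb3; a2: attacked by Re2; b2: attacked by Re2.
Legal moves for Black: none.
Not in check and no legal moves → stalemate.

stalemate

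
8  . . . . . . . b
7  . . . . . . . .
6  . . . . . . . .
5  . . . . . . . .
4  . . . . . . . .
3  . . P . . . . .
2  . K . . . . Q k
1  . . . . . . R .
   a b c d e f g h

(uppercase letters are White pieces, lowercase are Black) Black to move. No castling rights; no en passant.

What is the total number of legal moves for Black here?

Black to move; king on h2.
In check: yes, from the white queen on g2.
Legal moves: none.
Count: 0.

0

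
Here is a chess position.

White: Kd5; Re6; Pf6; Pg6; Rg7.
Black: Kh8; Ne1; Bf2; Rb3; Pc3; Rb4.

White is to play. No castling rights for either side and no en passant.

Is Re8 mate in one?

yes

After Re8: black king on h8; in check: yes, from the white rook on e8.
King squares — g7: attacked by Pf6; h7: attacked by Pg6; g8: attacked by Rg7.
Black has no legal moves → checkmate.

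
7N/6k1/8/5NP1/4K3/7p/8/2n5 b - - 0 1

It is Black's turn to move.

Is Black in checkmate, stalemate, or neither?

Black to move; black king on g7.
In check: yes, from the white knight on f5.
Legal moves for Black: Kxh8, Kg8, Kf8, Kh7.
Black is in check but has 4 legal moves → neither.

neither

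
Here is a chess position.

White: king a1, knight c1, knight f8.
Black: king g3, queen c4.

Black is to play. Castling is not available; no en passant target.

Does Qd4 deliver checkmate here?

no

After Qd4: white king on a1; in check: yes, from the black queen on d4.
White has 2 legal replies: Ka2, Kb1.
In check but a legal move exists → not checkmate.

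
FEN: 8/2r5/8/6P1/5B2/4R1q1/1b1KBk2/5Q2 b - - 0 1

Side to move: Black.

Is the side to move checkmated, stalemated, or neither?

checkmate

Black to move; black king on f2.
In check: yes, from the white queen on f1.
King squares — e1: attacked by Qf1; f1: attacked by Be2; g1: attacked by Qf1; e2: attacked by Qf1; g2: attacked by Qf1; e3: attacked by Kd2; f3: attacked by Qf1; g3: own queen.
Legal moves for Black: none.
In check with no legal moves → checkmate.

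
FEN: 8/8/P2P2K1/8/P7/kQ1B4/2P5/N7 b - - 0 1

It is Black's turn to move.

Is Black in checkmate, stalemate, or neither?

Black to move; black king on a3.
In check: yes, from the white queen on b3.
King squares — a2: attacked by Qb3; b2: attacked by Qb3; b3: attacked by Na1; a4: attacked by Qb3; b4: attacked by Qb3.
Legal moves for Black: none.
In check with no legal moves → checkmate.

checkmate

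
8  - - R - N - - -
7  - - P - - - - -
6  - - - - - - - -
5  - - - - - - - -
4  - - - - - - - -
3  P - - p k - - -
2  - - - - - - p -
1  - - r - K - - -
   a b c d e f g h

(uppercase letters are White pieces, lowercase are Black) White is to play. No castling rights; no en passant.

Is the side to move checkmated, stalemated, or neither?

White to move; white king on e1.
In check: yes, from the black rook on c1.
King squares — d1: attacked by Rc1; f1: attacked by Rc1; d2: attacked by Ke3; e2: attacked by Pd3; f2: attacked by Ke3.
Legal moves for White: none.
In check with no legal moves → checkmate.

checkmate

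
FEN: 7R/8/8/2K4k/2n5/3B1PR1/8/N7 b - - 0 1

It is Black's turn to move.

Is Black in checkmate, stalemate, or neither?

checkmate

Black to move; black king on h5.
In check: yes, from the white rook on h8.
King squares — g4: attacked by Pf3; h4: attacked by Rh8; g5: attacked by Rg3; g6: attacked by Bd3; h6: attacked by Rh8.
Legal moves for Black: none.
In check with no legal moves → checkmate.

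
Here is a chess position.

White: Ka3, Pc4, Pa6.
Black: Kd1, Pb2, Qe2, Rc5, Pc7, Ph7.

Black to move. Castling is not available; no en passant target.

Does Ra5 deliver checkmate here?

no

After Ra5: white king on a3; in check: yes, from the black rook on a5.
White has 2 legal replies: Kb4, Kb3.
In check but a legal move exists → not checkmate.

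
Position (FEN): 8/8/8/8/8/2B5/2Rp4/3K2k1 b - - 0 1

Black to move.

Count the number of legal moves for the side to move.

Black to move; king on g1.
In check: no.
Legal moves: Kh2, Kg2, Kf2, Kh1, Kf1.
Count: 5.

5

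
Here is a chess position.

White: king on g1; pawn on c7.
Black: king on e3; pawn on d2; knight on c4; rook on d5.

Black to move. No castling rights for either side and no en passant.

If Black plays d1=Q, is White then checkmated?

no

After d1=Q: white king on g1; in check: yes, from the black queen on d1.
White has 2 legal replies: Kh2, Kg2.
In check but a legal move exists → not checkmate.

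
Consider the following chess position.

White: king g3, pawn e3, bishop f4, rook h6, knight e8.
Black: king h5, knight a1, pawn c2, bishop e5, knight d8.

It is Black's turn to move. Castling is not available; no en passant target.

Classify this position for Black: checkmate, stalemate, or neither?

Black to move; black king on h5.
In check: yes, from the white rook on h6.
King squares — g4: attacked by Kg3; h4: attacked by Kg3; g5: attacked by Bf4; g6: attacked by Rh6; h6: attacked by Bf4.
Legal moves for Black: none.
In check with no legal moves → checkmate.

checkmate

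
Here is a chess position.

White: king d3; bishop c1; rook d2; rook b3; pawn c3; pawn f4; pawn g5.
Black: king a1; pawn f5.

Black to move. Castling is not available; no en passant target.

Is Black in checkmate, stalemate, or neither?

stalemate

Black to move; black king on a1.
In check: no.
King squares — b1: attacked by Rb3; a2: attacked by Rd2; b2: attacked by Bc1.
Legal moves for Black: none.
Not in check and no legal moves → stalemate.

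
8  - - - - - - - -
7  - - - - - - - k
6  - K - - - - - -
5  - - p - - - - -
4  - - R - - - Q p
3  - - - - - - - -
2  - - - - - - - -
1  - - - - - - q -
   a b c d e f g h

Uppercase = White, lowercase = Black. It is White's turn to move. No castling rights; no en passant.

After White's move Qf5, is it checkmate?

no

After Qf5: black king on h7; in check: yes, from the white queen on f5.
Black has 5 legal replies: Kh8, Kg8, Kg7, Kh6, Qg6+.
In check but a legal move exists → not checkmate.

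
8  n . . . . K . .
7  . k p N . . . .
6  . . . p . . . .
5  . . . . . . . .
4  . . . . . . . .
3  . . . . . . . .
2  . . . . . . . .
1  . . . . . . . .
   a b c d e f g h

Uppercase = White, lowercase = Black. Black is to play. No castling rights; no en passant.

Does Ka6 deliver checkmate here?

no

After Ka6: white king on f8; in check: no.
White is not in check, so this cannot be checkmate.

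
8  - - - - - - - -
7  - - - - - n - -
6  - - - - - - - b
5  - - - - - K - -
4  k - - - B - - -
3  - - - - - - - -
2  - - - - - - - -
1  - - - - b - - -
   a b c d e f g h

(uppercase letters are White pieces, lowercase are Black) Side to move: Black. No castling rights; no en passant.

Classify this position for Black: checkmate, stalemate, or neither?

Black to move; black king on a4.
In check: no.
Legal moves for Black include: Nh8, Nd8, Nd6+, Ng5, Ne5, Bf8, Bg7, Bg5, Bf4, Be3, Bhd2, Bc1, Kb5, Ka5, Kb4, Kb3, Ka3, Ba5, ... (list truncated; more exist).
Black has legal moves and is not in check → neither.

neither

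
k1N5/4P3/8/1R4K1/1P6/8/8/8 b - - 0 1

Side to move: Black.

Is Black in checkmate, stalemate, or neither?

Black to move; black king on a8.
In check: no.
King squares — a7: attacked by Nc8; b7: attacked by Rb5; b8: attacked by Rb5.
Legal moves for Black: none.
Not in check and no legal moves → stalemate.

stalemate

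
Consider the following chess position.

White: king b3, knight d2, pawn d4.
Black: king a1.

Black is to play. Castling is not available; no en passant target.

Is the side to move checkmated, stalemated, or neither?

Black to move; black king on a1.
In check: no.
King squares — b1: attacked by Nd2; a2: attacked by Kb3; b2: attacked by Kb3.
Legal moves for Black: none.
Not in check and no legal moves → stalemate.

stalemate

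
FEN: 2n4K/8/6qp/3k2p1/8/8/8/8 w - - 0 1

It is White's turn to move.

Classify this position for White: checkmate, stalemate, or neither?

stalemate

White to move; white king on h8.
In check: no.
King squares — g7: attacked by Qg6; h7: attacked by Qg6; g8: attacked by Qg6.
Legal moves for White: none.
Not in check and no legal moves → stalemate.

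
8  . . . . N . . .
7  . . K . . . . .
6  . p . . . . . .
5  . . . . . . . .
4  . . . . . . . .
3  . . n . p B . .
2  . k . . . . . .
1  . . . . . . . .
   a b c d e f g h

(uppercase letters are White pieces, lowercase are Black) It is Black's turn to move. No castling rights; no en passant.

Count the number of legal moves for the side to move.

Black to move; king on b2.
In check: no.
Legal moves: Nd5+, Nb5+, Ne4, Na4, Ne2, Na2, Nd1, Nb1, Kb3, Ka3, Kc2, Ka2, Kc1, Kb1, Ka1, b5, e2.
Count: 17.

17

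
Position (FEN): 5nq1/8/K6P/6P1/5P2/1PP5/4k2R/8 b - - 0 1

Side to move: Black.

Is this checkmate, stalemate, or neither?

neither

Black to move; black king on e2.
In check: yes, from the white rook on h2.
King squares — d1: available; e1: available; f1: available; d2: attacked by Rh2; f2: attacked by Rh2; d3: available; e3: available; f3: available.
Legal moves for Black: Kf3, Ke3, Kd3, Kf1, Ke1, Kd1.
Black is in check but has 6 legal moves → neither.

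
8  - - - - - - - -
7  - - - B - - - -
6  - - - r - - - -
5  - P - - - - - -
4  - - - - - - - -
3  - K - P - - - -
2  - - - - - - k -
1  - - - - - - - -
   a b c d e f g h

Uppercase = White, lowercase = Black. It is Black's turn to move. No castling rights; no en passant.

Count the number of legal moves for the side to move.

Black to move; king on g2.
In check: no.
Legal moves: Rxd7, Rh6, Rg6, Rf6, Re6, Rc6, Rb6, Ra6, Rd5, Rd4, Rxd3+, Kg3, Kf3, Kh2, Kf2, Kh1, Kg1, Kf1.
Count: 18.

18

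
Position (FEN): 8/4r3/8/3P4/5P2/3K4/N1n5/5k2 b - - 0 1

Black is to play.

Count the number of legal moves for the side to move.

24

Black to move; king on f1.
In check: no.
Legal moves: Re8, Rh7, Rg7, Rf7, Rd7, Rc7, Rb7, Ra7, Re6, Re5, Re4, Re3+, Re2, Re1, Nd4, Nb4+, Ne3, Na3, Ne1+, Na1, Kg2, Kf2, Kg1, Ke1.
Count: 24.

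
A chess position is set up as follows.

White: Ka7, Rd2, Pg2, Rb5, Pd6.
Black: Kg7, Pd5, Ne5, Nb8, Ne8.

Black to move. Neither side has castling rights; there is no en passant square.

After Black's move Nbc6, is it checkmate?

no

After Nbc6: white king on a7; in check: yes, from the black knight on c6.
White has 4 legal replies: Ka8, Kb7, Kb6, Ka6.
In check but a legal move exists → not checkmate.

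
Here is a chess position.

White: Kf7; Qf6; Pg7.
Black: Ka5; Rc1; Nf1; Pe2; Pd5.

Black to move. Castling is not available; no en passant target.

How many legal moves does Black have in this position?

Black to move; king on a5.
In check: no.
Legal moves: Kb5, Kb4, Ka4, Ng3, Ne3, Nh2, Nd2, Rc8, Rc7+, Rc6, Rc5, Rc4, Rc3, Rc2, Re1, Rd1, Rb1, Ra1, d4, e1=Q, e1=R, e1=B, e1=N.
Count: 23.

23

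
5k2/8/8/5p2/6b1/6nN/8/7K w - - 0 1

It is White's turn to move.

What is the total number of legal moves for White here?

3

White to move; king on h1.
In check: yes, from the black knight on g3.
Legal moves: Kh2, Kg2, Kg1.
Count: 3.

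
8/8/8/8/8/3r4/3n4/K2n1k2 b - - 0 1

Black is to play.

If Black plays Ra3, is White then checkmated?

After Ra3: white king on a1; in check: yes, from the black rook on a3.
King squares — b1: attacked by Nd2; a2: attacked by Ra3; b2: attacked by Nd1.
White has no legal moves → checkmate.

yes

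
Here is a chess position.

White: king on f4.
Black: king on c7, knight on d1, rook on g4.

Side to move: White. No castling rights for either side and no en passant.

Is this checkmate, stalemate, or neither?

neither

White to move; white king on f4.
In check: yes, from the black rook on g4.
King squares — e3: attacked by Nd1; f3: available; g3: attacked by Rg4; e4: attacked by Rg4; g4: available; e5: available; f5: available; g5: attacked by Rg4.
Legal moves for White: Kf5, Ke5, Kxg4, Kf3.
White is in check but has 4 legal moves → neither.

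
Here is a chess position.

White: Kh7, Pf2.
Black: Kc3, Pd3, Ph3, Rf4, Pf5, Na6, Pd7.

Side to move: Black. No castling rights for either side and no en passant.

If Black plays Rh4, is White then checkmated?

no

After Rh4: white king on h7; in check: yes, from the black rook on h4.
White has 3 legal replies: Kg8, Kg7, Kg6.
In check but a legal move exists → not checkmate.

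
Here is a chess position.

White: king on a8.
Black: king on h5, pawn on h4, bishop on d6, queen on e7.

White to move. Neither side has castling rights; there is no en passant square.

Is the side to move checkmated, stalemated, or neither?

stalemate

White to move; white king on a8.
In check: no.
King squares — a7: attacked by Qe7; b7: attacked by Qe7; b8: attacked by Bd6.
Legal moves for White: none.
Not in check and no legal moves → stalemate.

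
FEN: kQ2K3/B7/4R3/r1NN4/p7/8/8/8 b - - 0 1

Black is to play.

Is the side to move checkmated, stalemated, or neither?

checkmate

Black to move; black king on a8.
In check: yes, from the white queen on b8.
King squares — a7: attacked by Qb8; b7: attacked by Nc5; b8: attacked by Ba7.
Legal moves for Black: none.
In check with no legal moves → checkmate.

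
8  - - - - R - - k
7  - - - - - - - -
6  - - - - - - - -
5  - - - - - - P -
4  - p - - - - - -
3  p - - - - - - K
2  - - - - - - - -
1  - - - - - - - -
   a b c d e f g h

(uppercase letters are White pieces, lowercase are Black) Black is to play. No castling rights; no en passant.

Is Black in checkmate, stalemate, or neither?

neither

Black to move; black king on h8.
In check: yes, from the white rook on e8.
King squares — g7: available; h7: available; g8: attacked by Re8.
Legal moves for Black: Kh7, Kg7.
Black is in check but has 2 legal moves → neither.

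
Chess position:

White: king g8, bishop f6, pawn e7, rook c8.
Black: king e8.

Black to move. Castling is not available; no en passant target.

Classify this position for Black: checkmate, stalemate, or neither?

Black to move; black king on e8.
In check: yes, from the white rook on c8.
King squares — d7: available; e7: attacked by Bf6; f7: attacked by Kg8; d8: attacked by Pe7; f8: attacked by Pe7.
Legal moves for Black: Kd7.
Black is in check but has 1 legal move → neither.

neither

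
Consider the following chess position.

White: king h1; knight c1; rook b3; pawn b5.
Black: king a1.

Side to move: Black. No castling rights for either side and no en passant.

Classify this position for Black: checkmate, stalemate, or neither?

stalemate

Black to move; black king on a1.
In check: no.
King squares — b1: attacked by Rb3; a2: attacked by Nc1; b2: attacked by Rb3.
Legal moves for Black: none.
Not in check and no legal moves → stalemate.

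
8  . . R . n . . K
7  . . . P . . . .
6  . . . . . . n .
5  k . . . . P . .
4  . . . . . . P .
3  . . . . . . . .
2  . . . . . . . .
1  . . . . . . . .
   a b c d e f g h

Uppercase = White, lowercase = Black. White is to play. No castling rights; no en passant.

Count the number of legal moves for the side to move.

White to move; king on h8.
In check: yes, from the black knight on g6.
Legal moves: Kg8, Kh7, fxg6.
Count: 3.

3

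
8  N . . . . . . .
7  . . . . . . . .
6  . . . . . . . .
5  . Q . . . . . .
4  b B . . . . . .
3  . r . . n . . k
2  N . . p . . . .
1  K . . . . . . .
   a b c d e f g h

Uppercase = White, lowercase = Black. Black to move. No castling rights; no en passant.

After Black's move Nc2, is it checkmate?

After Nc2: white king on a1; in check: yes, from the black knight on c2.
King squares — b1: attacked by Rb3; a2: own knight; b2: attacked by Rb3.
White has no legal moves → checkmate.

yes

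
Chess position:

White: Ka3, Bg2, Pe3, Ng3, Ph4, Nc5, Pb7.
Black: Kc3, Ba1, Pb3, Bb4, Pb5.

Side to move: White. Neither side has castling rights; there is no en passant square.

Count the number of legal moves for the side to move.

White to move; king on a3.
In check: yes, from the black bishop on b4.
Legal moves: none.
Count: 0.

0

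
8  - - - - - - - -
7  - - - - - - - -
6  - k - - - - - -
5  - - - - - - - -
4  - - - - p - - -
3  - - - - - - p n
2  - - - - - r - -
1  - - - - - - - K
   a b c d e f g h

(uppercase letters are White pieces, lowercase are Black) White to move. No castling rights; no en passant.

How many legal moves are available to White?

White to move; king on h1.
In check: no.
Legal moves: none.
Count: 0.

0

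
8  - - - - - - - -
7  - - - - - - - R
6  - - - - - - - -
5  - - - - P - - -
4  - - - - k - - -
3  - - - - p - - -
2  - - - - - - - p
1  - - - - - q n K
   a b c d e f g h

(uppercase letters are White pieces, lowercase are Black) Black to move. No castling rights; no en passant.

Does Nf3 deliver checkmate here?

yes

After Nf3: white king on h1; in check: yes, from the black queen on f1.
King squares — g1: attacked by Qf1; g2: attacked by Qf1; h2: attacked by Nf3.
White has no legal moves → checkmate.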